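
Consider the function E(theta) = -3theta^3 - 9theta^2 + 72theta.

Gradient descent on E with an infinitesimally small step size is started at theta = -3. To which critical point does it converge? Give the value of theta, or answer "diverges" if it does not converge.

-4

E'(theta) = -9(theta - 2)(theta + 4), so E'(-3) = 45.
Gradient descent moves in the -E' direction, i.e. theta is decreasing.
The nearest critical point in that direction is theta = -4, where E'' = 54 > 0 (a local minimum). The iterate converges there.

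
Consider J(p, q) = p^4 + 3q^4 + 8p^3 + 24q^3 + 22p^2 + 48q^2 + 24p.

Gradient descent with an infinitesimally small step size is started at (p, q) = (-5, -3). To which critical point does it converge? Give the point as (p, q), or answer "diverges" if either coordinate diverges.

(-3, -4)

J is separable, so gradient descent decouples: p follows -∂J/∂p, q follows -∂J/∂q.
∂J/∂p = 4(p + 1)(p + 2)(p + 3); at p=-5 this is -96, so p increases.
∂J/∂q = 12q(q + 2)(q + 4); at q=-3 this is 36, so q decreases.
p converges to its nearest critical value -3 (a local min of the p-part); q converges to -4. The iterate converges to (-3, -4).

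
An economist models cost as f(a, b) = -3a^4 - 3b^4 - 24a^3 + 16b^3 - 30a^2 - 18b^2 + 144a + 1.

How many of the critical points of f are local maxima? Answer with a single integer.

f separates as a function of a plus a function of b, so ∇f=0 decouples.
∂f/∂a = -12(a - 1)(a + 3)(a + 4) = 0 at a ∈ {-4, -3, 1}; ∂f/∂b = -12b(b - 3)(b - 1) = 0 at b ∈ {0, 1, 3}.
The Hessian is diagonal: diag(f_aa, f_bb). Second derivatives: f_aa(-4)=-60, f_aa(-3)=48, f_aa(1)=-240; f_bb(0)=-36, f_bb(1)=24, f_bb(3)=-72.
Local maxima occur where both diagonal entries negative: (-4, 0), (-4, 3), (1, 0), (1, 3). Count: 4.

4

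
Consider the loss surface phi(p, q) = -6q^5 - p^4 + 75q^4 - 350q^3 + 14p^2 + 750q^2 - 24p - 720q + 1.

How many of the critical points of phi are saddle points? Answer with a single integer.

phi separates as a function of p plus a function of q, so ∇phi=0 decouples.
∂phi/∂p = -4(p - 2)(p - 1)(p + 3) = 0 at p ∈ {-3, 1, 2}; ∂phi/∂q = -30(q - 4)(q - 3)(q - 2)(q - 1) = 0 at q ∈ {1, 2, 3, 4}.
The Hessian is diagonal: diag(phi_pp, phi_qq). Second derivatives: phi_pp(-3)=-80, phi_pp(1)=16, phi_pp(2)=-20; phi_qq(1)=180, phi_qq(2)=-60, phi_qq(3)=60, phi_qq(4)=-180.
Saddle points occur where the two diagonal entries have opposite signs: (-3, 1), (-3, 3), (1, 2), (1, 4), (2, 1), (2, 3). Count: 6.

6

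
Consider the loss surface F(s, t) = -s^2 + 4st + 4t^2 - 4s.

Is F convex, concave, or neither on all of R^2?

neither

F is quadratic, so its Hessian is the constant matrix H = [[-2, 4], [4, 8]].
det(H) = -32, tr(H) = 6.
det(H) < 0, so H is indefinite: neither convex nor concave.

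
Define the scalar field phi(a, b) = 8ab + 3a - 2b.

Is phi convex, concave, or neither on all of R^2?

neither

phi is quadratic, so its Hessian is the constant matrix H = [[0, 8], [8, 0]].
det(H) = -64, tr(H) = 0.
det(H) < 0, so H is indefinite: neither convex nor concave.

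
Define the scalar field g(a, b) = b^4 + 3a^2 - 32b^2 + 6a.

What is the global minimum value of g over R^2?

-259

g(a,b) separates as P(a) + Q(b), so its minimum is min P + min Q.
P'(a) = 6a + 6 vanishes at a ∈ {-1}; Q'(b) = 4b(b - 4)(b + 4) vanishes at b ∈ {-4, 0, 4}.
Local minima of P (where P''>0): P(-1)=-3. Local minima of Q: Q(-4)=-256, Q(4)=-256.
So the global minimum of g is P(-1) + Q(-4) = -3 − 256 = -259, attained at (-1, -4).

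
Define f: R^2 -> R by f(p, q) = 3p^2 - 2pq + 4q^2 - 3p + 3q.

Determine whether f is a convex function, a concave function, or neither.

convex

f is quadratic, so its Hessian is the constant matrix H = [[6, -2], [-2, 8]].
det(H) = 44, tr(H) = 14.
det(H) > 0 and tr(H) > 0, so H is positive definite everywhere: convex.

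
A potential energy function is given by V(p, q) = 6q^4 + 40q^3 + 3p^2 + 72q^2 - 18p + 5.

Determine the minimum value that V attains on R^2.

-22

V(p,q) separates as A(p) + B(q) + 5, so its minimum is min A + min B + 5.
A'(p) = 6p - 18 vanishes at p ∈ {3}; B'(q) = 24q(q + 2)(q + 3) vanishes at q ∈ {-3, -2, 0}.
Local minima of A (where A''>0): A(3)=-27. Local minima of B: B(-3)=54, B(0)=0.
So the global minimum of V is A(3) + B(0) + 5 = -27 + 0 + 5 = -22, attained at (3, 0).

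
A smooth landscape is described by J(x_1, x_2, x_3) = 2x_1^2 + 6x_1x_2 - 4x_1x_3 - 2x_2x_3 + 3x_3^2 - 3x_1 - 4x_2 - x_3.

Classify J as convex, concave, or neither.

J is quadratic, so its Hessian is the constant matrix H = [[4, 6, -4], [6, 0, -2], [-4, -2, 6]].
Leading principal minors: 4, -36, -136.
Neither pattern holds ⇒ H is indefinite ⇒ neither convex nor concave.

neither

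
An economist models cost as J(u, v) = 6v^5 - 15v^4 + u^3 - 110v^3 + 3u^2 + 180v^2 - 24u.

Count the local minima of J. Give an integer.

J separates as a function of u plus a function of v, so ∇J=0 decouples.
∂J/∂u = 3(u - 2)(u + 4) = 0 at u ∈ {-4, 2}; ∂J/∂v = 30v(v - 4)(v - 1)(v + 3) = 0 at v ∈ {-3, 0, 1, 4}.
The Hessian is diagonal: diag(J_uu, J_vv). Second derivatives: J_uu(-4)=-18, J_uu(2)=18; J_vv(-3)=-2520, J_vv(0)=360, J_vv(1)=-360, J_vv(4)=2520.
Local minima occur where both diagonal entries positive: (2, 0), (2, 4). Count: 2.

2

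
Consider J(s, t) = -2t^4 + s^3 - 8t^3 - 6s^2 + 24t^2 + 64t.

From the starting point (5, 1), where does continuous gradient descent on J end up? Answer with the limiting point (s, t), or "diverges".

(4, -1)

J is separable, so gradient descent decouples: s follows -∂J/∂s, t follows -∂J/∂t.
∂J/∂s = 3s(s - 4); at s=5 this is 15, so s decreases.
∂J/∂t = -8(t - 2)(t + 1)(t + 4); at t=1 this is 80, so t decreases.
s converges to its nearest critical value 4 (a local min of the s-part); t converges to -1. The iterate converges to (4, -1).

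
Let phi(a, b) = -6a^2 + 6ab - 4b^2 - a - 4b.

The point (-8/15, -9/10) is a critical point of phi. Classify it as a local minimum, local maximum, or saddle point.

local maximum

The Hessian of phi is constant: H = [[-12, 6], [6, -8]].
det(H) = (-12)·(-8) − 6² = 60.
det(H) > 0 and tr(H) = -20 < 0, so H is negative definite and the point is a local maximum.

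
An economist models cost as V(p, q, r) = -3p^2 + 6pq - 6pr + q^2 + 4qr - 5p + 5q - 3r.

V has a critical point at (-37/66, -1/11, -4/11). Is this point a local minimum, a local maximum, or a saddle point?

saddle point

The Hessian is constant: H = [[-6, 6, -6], [6, 2, 4], [-6, 4, 0]].
Leading principal minors: Δ₁ = -6, Δ₂ = -48, Δ₃ = -264.
The minors fit neither the all-positive nor the alternating-sign pattern, so H is indefinite: a saddle point.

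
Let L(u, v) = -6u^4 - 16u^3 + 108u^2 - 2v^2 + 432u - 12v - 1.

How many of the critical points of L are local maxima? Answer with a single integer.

2

L separates as a function of u plus a function of v, so ∇L=0 decouples.
∂L/∂u = -24(u - 3)(u + 2)(u + 3) = 0 at u ∈ {-3, -2, 3}; ∂L/∂v = -4(v + 3) = 0 at v ∈ {-3}.
The Hessian is diagonal: diag(L_uu, L_vv). Second derivatives: L_uu(-3)=-144, L_uu(-2)=120, L_uu(3)=-720; L_vv(-3)=-4.
Local maxima occur where both diagonal entries negative: (-3, -3), (3, -3). Count: 2.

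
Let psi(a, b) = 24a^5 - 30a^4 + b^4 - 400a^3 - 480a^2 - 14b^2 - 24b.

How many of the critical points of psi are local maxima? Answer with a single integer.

psi separates as a function of a plus a function of b, so ∇psi=0 decouples.
∂psi/∂a = 120a(a - 4)(a + 1)(a + 2) = 0 at a ∈ {-2, -1, 0, 4}; ∂psi/∂b = 4(b - 3)(b + 1)(b + 2) = 0 at b ∈ {-2, -1, 3}.
The Hessian is diagonal: diag(psi_aa, psi_bb). Second derivatives: psi_aa(-2)=-1440, psi_aa(-1)=600, psi_aa(0)=-960, psi_aa(4)=14400; psi_bb(-2)=20, psi_bb(-1)=-16, psi_bb(3)=80.
Local maxima occur where both diagonal entries negative: (-2, -1), (0, -1). Count: 2.

2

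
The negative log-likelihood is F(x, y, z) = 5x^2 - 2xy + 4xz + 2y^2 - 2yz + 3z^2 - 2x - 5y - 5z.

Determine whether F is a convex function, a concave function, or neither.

F is quadratic, so its Hessian is the constant matrix H = [[10, -2, 4], [-2, 4, -2], [4, -2, 6]].
Leading principal minors: 10, 36, 144.
All positive ⇒ H ≻ 0 ⇒ convex.

convex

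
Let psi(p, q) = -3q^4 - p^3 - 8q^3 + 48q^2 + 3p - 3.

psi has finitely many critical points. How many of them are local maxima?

psi separates as a function of p plus a function of q, so ∇psi=0 decouples.
∂psi/∂p = -3(p - 1)(p + 1) = 0 at p ∈ {-1, 1}; ∂psi/∂q = -12q(q - 2)(q + 4) = 0 at q ∈ {-4, 0, 2}.
The Hessian is diagonal: diag(psi_pp, psi_qq). Second derivatives: psi_pp(-1)=6, psi_pp(1)=-6; psi_qq(-4)=-288, psi_qq(0)=96, psi_qq(2)=-144.
Local maxima occur where both diagonal entries negative: (1, -4), (1, 2). Count: 2.

2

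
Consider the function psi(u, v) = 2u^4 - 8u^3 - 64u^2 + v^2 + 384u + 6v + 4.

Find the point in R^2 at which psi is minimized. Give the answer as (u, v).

psi(u,v) separates as P(u) + Q(v) + 4, so its minimum is min P + min Q + 4.
P'(u) = 8(u - 4)(u - 3)(u + 4) vanishes at u ∈ {-4, 3, 4}; Q'(v) = 2v + 6 vanishes at v ∈ {-3}.
Local minima of P (where P''>0): P(-4)=-1536, P(4)=512. Local minima of Q: Q(-3)=-9.
So the global minimum of psi is P(-4) + Q(-3) + 4 = -1536 − 9 + 4 = -1541, attained at (-4, -3).

(-4, -3)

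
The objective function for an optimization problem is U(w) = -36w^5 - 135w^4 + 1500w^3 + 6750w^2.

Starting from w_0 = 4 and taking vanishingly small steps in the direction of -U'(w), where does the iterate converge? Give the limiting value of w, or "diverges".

0

U'(w) = -180w(w - 5)(w + 3)(w + 5), so U'(4) = 45360.
Gradient descent moves in the -U' direction, i.e. w is decreasing.
The nearest critical point in that direction is w = 0, where U'' = 13500 > 0 (a local minimum). The iterate converges there.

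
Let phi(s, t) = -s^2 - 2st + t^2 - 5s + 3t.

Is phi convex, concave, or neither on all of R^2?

phi is quadratic, so its Hessian is the constant matrix H = [[-2, -2], [-2, 2]].
det(H) = -8, tr(H) = 0.
det(H) < 0, so H is indefinite: neither convex nor concave.

neither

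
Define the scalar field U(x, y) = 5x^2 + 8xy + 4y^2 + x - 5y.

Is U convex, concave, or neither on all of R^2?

U is quadratic, so its Hessian is the constant matrix H = [[10, 8], [8, 8]].
det(H) = 16, tr(H) = 18.
det(H) > 0 and tr(H) > 0, so H is positive definite everywhere: convex.

convex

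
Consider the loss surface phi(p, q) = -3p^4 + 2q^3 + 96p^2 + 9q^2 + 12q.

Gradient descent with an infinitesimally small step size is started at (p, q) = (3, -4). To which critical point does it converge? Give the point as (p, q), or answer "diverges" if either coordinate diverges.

phi is separable, so gradient descent decouples: p follows -∂phi/∂p, q follows -∂phi/∂q.
∂phi/∂p = -12p(p - 4)(p + 4); at p=3 this is 252, so p decreases.
∂phi/∂q = 6(q + 1)(q + 2); at q=-4 this is 36, so q decreases.
The q-coordinate has no critical point in that direction and runs off to infinity.

diverges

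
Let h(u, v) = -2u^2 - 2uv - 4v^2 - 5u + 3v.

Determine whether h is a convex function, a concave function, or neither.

concave

h is quadratic, so its Hessian is the constant matrix H = [[-4, -2], [-2, -8]].
det(H) = 28, tr(H) = -12.
det(H) > 0 and tr(H) < 0, so H is negative definite everywhere: concave.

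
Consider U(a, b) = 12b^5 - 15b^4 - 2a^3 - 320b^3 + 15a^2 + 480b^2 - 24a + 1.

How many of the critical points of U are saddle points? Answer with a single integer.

U separates as a function of a plus a function of b, so ∇U=0 decouples.
∂U/∂a = -6(a - 4)(a - 1) = 0 at a ∈ {1, 4}; ∂U/∂b = 60b(b - 4)(b - 1)(b + 4) = 0 at b ∈ {-4, 0, 1, 4}.
The Hessian is diagonal: diag(U_aa, U_bb). Second derivatives: U_aa(1)=18, U_aa(4)=-18; U_bb(-4)=-9600, U_bb(0)=960, U_bb(1)=-900, U_bb(4)=5760.
Saddle points occur where the two diagonal entries have opposite signs: (1, -4), (1, 1), (4, 0), (4, 4). Count: 4.

4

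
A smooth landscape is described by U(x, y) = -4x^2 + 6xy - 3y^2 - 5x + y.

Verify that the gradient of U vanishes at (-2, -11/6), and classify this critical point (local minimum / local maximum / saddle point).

∇U = (-8x + 6y - 5, 6x - 6y + 1); substituting (-2, -11/6) gives ∇U = (0, 0), so (-2, -11/6) is indeed a critical point.
The Hessian of U is constant: H = [[-8, 6], [6, -6]].
det(H) = (-8)·(-6) − 6² = 12.
det(H) > 0 and tr(H) = -14 < 0, so H is negative definite and the point is a local maximum.

local maximum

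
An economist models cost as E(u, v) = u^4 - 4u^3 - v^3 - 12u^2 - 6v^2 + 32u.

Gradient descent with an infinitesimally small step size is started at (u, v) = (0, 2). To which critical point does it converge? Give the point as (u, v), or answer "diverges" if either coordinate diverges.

diverges

E is separable, so gradient descent decouples: u follows -∂E/∂u, v follows -∂E/∂v.
∂E/∂u = 4(u - 4)(u - 1)(u + 2); at u=0 this is 32, so u decreases.
∂E/∂v = -3v(v + 4); at v=2 this is -36, so v increases.
The v-coordinate has no critical point in that direction and runs off to infinity.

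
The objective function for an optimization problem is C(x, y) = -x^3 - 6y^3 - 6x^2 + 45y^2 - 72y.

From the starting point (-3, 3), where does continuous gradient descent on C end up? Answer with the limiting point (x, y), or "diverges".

C is separable, so gradient descent decouples: x follows -∂C/∂x, y follows -∂C/∂y.
∂C/∂x = -3x(x + 4); at x=-3 this is 9, so x decreases.
∂C/∂y = -18(y - 4)(y - 1); at y=3 this is 36, so y decreases.
x converges to its nearest critical value -4 (a local min of the x-part); y converges to 1. The iterate converges to (-4, 1).

(-4, 1)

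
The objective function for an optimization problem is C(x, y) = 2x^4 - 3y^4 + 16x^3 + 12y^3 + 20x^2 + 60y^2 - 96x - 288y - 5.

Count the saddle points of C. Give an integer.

C separates as a function of x plus a function of y, so ∇C=0 decouples.
∂C/∂x = 8(x - 1)(x + 3)(x + 4) = 0 at x ∈ {-4, -3, 1}; ∂C/∂y = -12(y - 4)(y - 2)(y + 3) = 0 at y ∈ {-3, 2, 4}.
The Hessian is diagonal: diag(C_xx, C_yy). Second derivatives: C_xx(-4)=40, C_xx(-3)=-32, C_xx(1)=160; C_yy(-3)=-420, C_yy(2)=120, C_yy(4)=-168.
Saddle points occur where the two diagonal entries have opposite signs: (-4, -3), (-4, 4), (-3, 2), (1, -3), (1, 4). Count: 5.

5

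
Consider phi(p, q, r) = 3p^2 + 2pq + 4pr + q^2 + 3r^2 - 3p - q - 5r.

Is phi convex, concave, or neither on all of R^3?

convex

phi is quadratic, so its Hessian is the constant matrix H = [[6, 2, 4], [2, 2, 0], [4, 0, 6]].
Leading principal minors: 6, 8, 16.
All positive ⇒ H ≻ 0 ⇒ convex.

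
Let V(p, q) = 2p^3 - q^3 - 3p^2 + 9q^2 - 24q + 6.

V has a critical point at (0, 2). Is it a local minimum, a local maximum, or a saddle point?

The mixed partial ∂²V/∂p∂q is 0, so the Hessian at any point is diag(V_pp, V_qq) = diag(6(2p - 1), 6(-q + 3)).
At (0, 2): H = diag(-6, 6).
The eigenvalues have opposite signs, so H is indefinite: a saddle point.

saddle point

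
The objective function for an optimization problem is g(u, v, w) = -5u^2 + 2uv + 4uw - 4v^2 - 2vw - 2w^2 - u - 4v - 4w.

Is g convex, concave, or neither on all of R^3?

concave

g is quadratic, so its Hessian is the constant matrix H = [[-10, 2, 4], [2, -8, -2], [4, -2, -4]].
Leading principal minors: -10, 76, -168.
Signs alternate −, +, − ⇒ H ≺ 0 ⇒ concave.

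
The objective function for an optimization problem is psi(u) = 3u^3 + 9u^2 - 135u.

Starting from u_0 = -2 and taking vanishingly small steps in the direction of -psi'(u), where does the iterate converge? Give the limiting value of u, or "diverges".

psi'(u) = 9(u - 3)(u + 5), so psi'(-2) = -135.
Gradient descent moves in the -psi' direction, i.e. u is increasing.
The nearest critical point in that direction is u = 3, where psi'' = 72 > 0 (a local minimum). The iterate converges there.

3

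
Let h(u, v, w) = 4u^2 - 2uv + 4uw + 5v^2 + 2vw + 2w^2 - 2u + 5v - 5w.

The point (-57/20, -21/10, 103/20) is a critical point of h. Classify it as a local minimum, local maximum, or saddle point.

The Hessian is constant: H = [[8, -2, 4], [-2, 10, 2], [4, 2, 4]].
Leading principal minors: Δ₁ = 8, Δ₂ = 76, Δ₃ = 80.
All leading minors are positive, so H is positive definite: a local minimum.

local minimum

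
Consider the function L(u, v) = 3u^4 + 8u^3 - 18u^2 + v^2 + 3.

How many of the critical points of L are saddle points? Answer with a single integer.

L separates as a function of u plus a function of v, so ∇L=0 decouples.
∂L/∂u = 12u(u - 1)(u + 3) = 0 at u ∈ {-3, 0, 1}; ∂L/∂v = 2v = 0 at v ∈ {0}.
The Hessian is diagonal: diag(L_uu, L_vv). Second derivatives: L_uu(-3)=144, L_uu(0)=-36, L_uu(1)=48; L_vv(0)=2.
Saddle points occur where the two diagonal entries have opposite signs: (0, 0). Count: 1.

1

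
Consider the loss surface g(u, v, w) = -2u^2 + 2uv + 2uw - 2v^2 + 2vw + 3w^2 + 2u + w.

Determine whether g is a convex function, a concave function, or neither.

g is quadratic, so its Hessian is the constant matrix H = [[-4, 2, 2], [2, -4, 2], [2, 2, 6]].
Leading principal minors: -4, 12, 120.
Neither pattern holds ⇒ H is indefinite ⇒ neither convex nor concave.

neither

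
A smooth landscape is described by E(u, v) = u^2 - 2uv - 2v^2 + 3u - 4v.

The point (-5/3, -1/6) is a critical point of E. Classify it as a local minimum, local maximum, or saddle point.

saddle point

The Hessian of E is constant: H = [[2, -2], [-2, -4]].
det(H) = 2·(-4) − (-2)² = -12.
Since det(H) < 0, H is indefinite and the critical point is a saddle point.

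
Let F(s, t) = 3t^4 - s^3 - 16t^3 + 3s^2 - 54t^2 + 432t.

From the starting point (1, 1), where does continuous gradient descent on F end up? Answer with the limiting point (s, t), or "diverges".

F is separable, so gradient descent decouples: s follows -∂F/∂s, t follows -∂F/∂t.
∂F/∂s = -3s(s - 2); at s=1 this is 3, so s decreases.
∂F/∂t = 12(t - 4)(t - 3)(t + 3); at t=1 this is 288, so t decreases.
s converges to its nearest critical value 0 (a local min of the s-part); t converges to -3. The iterate converges to (0, -3).

(0, -3)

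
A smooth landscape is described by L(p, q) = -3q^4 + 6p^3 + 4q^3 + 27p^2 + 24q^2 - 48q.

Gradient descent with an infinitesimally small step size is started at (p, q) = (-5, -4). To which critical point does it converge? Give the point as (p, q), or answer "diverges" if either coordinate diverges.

diverges

L is separable, so gradient descent decouples: p follows -∂L/∂p, q follows -∂L/∂q.
∂L/∂p = 18p(p + 3); at p=-5 this is 180, so p decreases.
∂L/∂q = -12(q - 2)(q - 1)(q + 2); at q=-4 this is 720, so q decreases.
The p-coordinate has no critical point in that direction and runs off to infinity.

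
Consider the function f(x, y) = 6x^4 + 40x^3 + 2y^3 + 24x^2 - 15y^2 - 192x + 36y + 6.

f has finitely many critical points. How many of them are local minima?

2

f separates as a function of x plus a function of y, so ∇f=0 decouples.
∂f/∂x = 24(x - 1)(x + 2)(x + 4) = 0 at x ∈ {-4, -2, 1}; ∂f/∂y = 6(y - 3)(y - 2) = 0 at y ∈ {2, 3}.
The Hessian is diagonal: diag(f_xx, f_yy). Second derivatives: f_xx(-4)=240, f_xx(-2)=-144, f_xx(1)=360; f_yy(2)=-6, f_yy(3)=6.
Local minima occur where both diagonal entries positive: (-4, 3), (1, 3). Count: 2.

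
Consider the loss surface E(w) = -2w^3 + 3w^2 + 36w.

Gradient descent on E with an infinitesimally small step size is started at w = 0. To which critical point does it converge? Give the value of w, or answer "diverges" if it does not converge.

E'(w) = -6(w - 3)(w + 2), so E'(0) = 36.
Gradient descent moves in the -E' direction, i.e. w is decreasing.
The nearest critical point in that direction is w = -2, where E'' = 30 > 0 (a local minimum). The iterate converges there.

-2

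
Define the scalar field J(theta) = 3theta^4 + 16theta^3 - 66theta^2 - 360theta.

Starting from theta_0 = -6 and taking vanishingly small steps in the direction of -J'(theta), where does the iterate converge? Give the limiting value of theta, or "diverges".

-5

J'(theta) = 12(theta - 3)(theta + 2)(theta + 5), so J'(-6) = -432.
Gradient descent moves in the -J' direction, i.e. theta is increasing.
The nearest critical point in that direction is theta = -5, where J'' = 288 > 0 (a local minimum). The iterate converges there.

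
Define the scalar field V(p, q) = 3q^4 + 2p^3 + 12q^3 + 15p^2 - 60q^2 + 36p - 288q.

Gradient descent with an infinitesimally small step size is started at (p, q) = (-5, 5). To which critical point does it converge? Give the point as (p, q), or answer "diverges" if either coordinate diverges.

diverges

V is separable, so gradient descent decouples: p follows -∂V/∂p, q follows -∂V/∂q.
∂V/∂p = 6(p + 2)(p + 3); at p=-5 this is 36, so p decreases.
∂V/∂q = 12(q - 3)(q + 2)(q + 4); at q=5 this is 1512, so q decreases.
The p-coordinate has no critical point in that direction and runs off to infinity.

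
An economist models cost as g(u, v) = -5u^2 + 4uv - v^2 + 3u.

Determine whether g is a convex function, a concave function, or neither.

concave

g is quadratic, so its Hessian is the constant matrix H = [[-10, 4], [4, -2]].
det(H) = 4, tr(H) = -12.
det(H) > 0 and tr(H) < 0, so H is negative definite everywhere: concave.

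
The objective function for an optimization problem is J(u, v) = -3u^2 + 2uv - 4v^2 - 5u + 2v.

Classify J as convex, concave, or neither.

J is quadratic, so its Hessian is the constant matrix H = [[-6, 2], [2, -8]].
det(H) = 44, tr(H) = -14.
det(H) > 0 and tr(H) < 0, so H is negative definite everywhere: concave.

concave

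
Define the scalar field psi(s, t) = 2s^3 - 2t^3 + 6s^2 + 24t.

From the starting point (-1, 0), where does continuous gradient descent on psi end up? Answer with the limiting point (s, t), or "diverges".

(0, -2)

psi is separable, so gradient descent decouples: s follows -∂psi/∂s, t follows -∂psi/∂t.
∂psi/∂s = 6s(s + 2); at s=-1 this is -6, so s increases.
∂psi/∂t = -6(t - 2)(t + 2); at t=0 this is 24, so t decreases.
s converges to its nearest critical value 0 (a local min of the s-part); t converges to -2. The iterate converges to (0, -2).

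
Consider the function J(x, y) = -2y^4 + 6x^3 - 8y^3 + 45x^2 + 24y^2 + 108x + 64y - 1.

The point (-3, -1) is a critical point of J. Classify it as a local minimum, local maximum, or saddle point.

The mixed partial ∂²J/∂x∂y is 0, so the Hessian at any point is diag(J_xx, J_yy) = diag(18(2x + 5), 24(-y^2 - 2y + 2)).
At (-3, -1): H = diag(-18, 72).
The eigenvalues have opposite signs, so H is indefinite: a saddle point.

saddle point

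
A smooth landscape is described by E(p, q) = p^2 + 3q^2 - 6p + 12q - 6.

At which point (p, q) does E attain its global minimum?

(3, -2)

E(p,q) separates as A(p) + B(q) − 6, so its minimum is min A + min B − 6.
A'(p) = 2p - 6 vanishes at p ∈ {3}; B'(q) = 6q + 12 vanishes at q ∈ {-2}.
Local minima of A (where A''>0): A(3)=-9. Local minima of B: B(-2)=-12.
So the global minimum of E is A(3) + B(-2) − 6 = -9 − 12 − 6 = -27, attained at (3, -2).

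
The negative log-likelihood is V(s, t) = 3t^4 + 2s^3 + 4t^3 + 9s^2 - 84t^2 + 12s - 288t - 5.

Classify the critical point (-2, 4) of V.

saddle point

The mixed partial ∂²V/∂s∂t is 0, so the Hessian at any point is diag(V_ss, V_tt) = diag(6(2s + 3), 12(3t^2 + 2t - 14)).
At (-2, 4): H = diag(-6, 504).
The eigenvalues have opposite signs, so H is indefinite: a saddle point.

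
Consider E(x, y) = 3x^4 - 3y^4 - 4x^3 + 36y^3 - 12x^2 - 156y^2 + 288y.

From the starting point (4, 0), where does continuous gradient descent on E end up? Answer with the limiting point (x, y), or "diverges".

diverges

E is separable, so gradient descent decouples: x follows -∂E/∂x, y follows -∂E/∂y.
∂E/∂x = 12x(x - 2)(x + 1); at x=4 this is 480, so x decreases.
∂E/∂y = -12(y - 4)(y - 3)(y - 2); at y=0 this is 288, so y decreases.
The y-coordinate has no critical point in that direction and runs off to infinity.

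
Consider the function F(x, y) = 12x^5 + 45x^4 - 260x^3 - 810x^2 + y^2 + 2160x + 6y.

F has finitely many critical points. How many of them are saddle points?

2

F separates as a function of x plus a function of y, so ∇F=0 decouples.
∂F/∂x = 60(x - 3)(x - 1)(x + 3)(x + 4) = 0 at x ∈ {-4, -3, 1, 3}; ∂F/∂y = 2(y + 3) = 0 at y ∈ {-3}.
The Hessian is diagonal: diag(F_xx, F_yy). Second derivatives: F_xx(-4)=-2100, F_xx(-3)=1440, F_xx(1)=-2400, F_xx(3)=5040; F_yy(-3)=2.
Saddle points occur where the two diagonal entries have opposite signs: (-4, -3), (1, -3). Count: 2.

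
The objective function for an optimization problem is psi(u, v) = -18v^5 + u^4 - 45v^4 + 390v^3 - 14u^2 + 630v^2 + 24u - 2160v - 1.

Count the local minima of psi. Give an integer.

4

psi separates as a function of u plus a function of v, so ∇psi=0 decouples.
∂psi/∂u = 4(u - 2)(u - 1)(u + 3) = 0 at u ∈ {-3, 1, 2}; ∂psi/∂v = -90(v - 3)(v - 1)(v + 2)(v + 4) = 0 at v ∈ {-4, -2, 1, 3}.
The Hessian is diagonal: diag(psi_uu, psi_vv). Second derivatives: psi_uu(-3)=80, psi_uu(1)=-16, psi_uu(2)=20; psi_vv(-4)=6300, psi_vv(-2)=-2700, psi_vv(1)=2700, psi_vv(3)=-6300.
Local minima occur where both diagonal entries positive: (-3, -4), (-3, 1), (2, -4), (2, 1). Count: 4.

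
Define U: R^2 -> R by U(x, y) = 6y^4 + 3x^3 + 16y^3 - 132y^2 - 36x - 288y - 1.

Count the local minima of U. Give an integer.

2

U separates as a function of x plus a function of y, so ∇U=0 decouples.
∂U/∂x = 9(x - 2)(x + 2) = 0 at x ∈ {-2, 2}; ∂U/∂y = 24(y - 3)(y + 1)(y + 4) = 0 at y ∈ {-4, -1, 3}.
The Hessian is diagonal: diag(U_xx, U_yy). Second derivatives: U_xx(-2)=-36, U_xx(2)=36; U_yy(-4)=504, U_yy(-1)=-288, U_yy(3)=672.
Local minima occur where both diagonal entries positive: (2, -4), (2, 3). Count: 2.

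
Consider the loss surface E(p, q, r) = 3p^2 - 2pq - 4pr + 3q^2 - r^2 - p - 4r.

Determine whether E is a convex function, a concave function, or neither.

E is quadratic, so its Hessian is the constant matrix H = [[6, -2, -4], [-2, 6, 0], [-4, 0, -2]].
Leading principal minors: 6, 32, -160.
Neither pattern holds ⇒ H is indefinite ⇒ neither convex nor concave.

neither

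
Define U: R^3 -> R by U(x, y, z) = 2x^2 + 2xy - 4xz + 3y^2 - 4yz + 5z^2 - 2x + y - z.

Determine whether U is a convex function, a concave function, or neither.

convex

U is quadratic, so its Hessian is the constant matrix H = [[4, 2, -4], [2, 6, -4], [-4, -4, 10]].
Leading principal minors: 4, 20, 104.
All positive ⇒ H ≻ 0 ⇒ convex.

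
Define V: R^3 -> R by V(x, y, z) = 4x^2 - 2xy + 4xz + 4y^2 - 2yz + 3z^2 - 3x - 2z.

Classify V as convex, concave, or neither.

convex

V is quadratic, so its Hessian is the constant matrix H = [[8, -2, 4], [-2, 8, -2], [4, -2, 6]].
Leading principal minors: 8, 60, 232.
All positive ⇒ H ≻ 0 ⇒ convex.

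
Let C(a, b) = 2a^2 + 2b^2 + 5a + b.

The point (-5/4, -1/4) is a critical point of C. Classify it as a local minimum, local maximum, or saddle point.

local minimum

The Hessian of C is constant: H = [[4, 0], [0, 4]].
det(H) = 4·4 − 0² = 16.
det(H) > 0 and tr(H) = 8 > 0, so H is positive definite and the point is a local minimum.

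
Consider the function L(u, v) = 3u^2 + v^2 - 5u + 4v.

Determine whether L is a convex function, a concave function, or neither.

convex

L is quadratic, so its Hessian is the constant matrix H = [[6, 0], [0, 2]].
det(H) = 12, tr(H) = 8.
det(H) > 0 and tr(H) > 0, so H is positive definite everywhere: convex.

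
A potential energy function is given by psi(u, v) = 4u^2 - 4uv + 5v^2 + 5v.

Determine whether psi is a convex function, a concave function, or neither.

psi is quadratic, so its Hessian is the constant matrix H = [[8, -4], [-4, 10]].
det(H) = 64, tr(H) = 18.
det(H) > 0 and tr(H) > 0, so H is positive definite everywhere: convex.

convex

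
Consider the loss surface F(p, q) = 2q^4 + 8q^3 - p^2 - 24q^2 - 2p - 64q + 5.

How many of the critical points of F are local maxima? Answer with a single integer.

F separates as a function of p plus a function of q, so ∇F=0 decouples.
∂F/∂p = -2(p + 1) = 0 at p ∈ {-1}; ∂F/∂q = 8(q - 2)(q + 1)(q + 4) = 0 at q ∈ {-4, -1, 2}.
The Hessian is diagonal: diag(F_pp, F_qq). Second derivatives: F_pp(-1)=-2; F_qq(-4)=144, F_qq(-1)=-72, F_qq(2)=144.
Local maxima occur where both diagonal entries negative: (-1, -1). Count: 1.

1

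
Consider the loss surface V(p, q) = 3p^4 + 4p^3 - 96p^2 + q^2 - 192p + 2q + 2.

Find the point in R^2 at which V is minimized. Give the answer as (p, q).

(4, -1)

V(p,q) separates as A(p) + B(q) + 2, so its minimum is min A + min B + 2.
A'(p) = 12(p - 4)(p + 1)(p + 4) vanishes at p ∈ {-4, -1, 4}; B'(q) = 2q + 2 vanishes at q ∈ {-1}.
Local minima of A (where A''>0): A(-4)=-256, A(4)=-1280. Local minima of B: B(-1)=-1.
So the global minimum of V is A(4) + B(-1) + 2 = -1280 − 1 + 2 = -1279, attained at (4, -1).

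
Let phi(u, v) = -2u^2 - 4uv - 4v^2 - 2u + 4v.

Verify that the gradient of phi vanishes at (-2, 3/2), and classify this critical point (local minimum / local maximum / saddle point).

local maximum

∇phi = (-4u - 4v - 2, -4u - 8v + 4); substituting (-2, 3/2) gives ∇phi = (0, 0), so (-2, 3/2) is indeed a critical point.
The Hessian of phi is constant: H = [[-4, -4], [-4, -8]].
det(H) = (-4)·(-8) − (-4)² = 16.
det(H) > 0 and tr(H) = -12 < 0, so H is negative definite and the point is a local maximum.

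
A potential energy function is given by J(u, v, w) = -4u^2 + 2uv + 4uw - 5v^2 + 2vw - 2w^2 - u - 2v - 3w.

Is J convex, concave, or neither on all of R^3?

J is quadratic, so its Hessian is the constant matrix H = [[-8, 2, 4], [2, -10, 2], [4, 2, -4]].
Leading principal minors: -8, 76, -80.
Signs alternate −, +, − ⇒ H ≺ 0 ⇒ concave.

concave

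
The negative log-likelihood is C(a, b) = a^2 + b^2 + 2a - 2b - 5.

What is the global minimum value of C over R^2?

-7

C(a,b) separates as P(a) + Q(b) − 5, so its minimum is min P + min Q − 5.
P'(a) = 2a + 2 vanishes at a ∈ {-1}; Q'(b) = 2b - 2 vanishes at b ∈ {1}.
Local minima of P (where P''>0): P(-1)=-1. Local minima of Q: Q(1)=-1.
So the global minimum of C is P(-1) + Q(1) − 5 = -1 − 1 − 5 = -7, attained at (-1, 1).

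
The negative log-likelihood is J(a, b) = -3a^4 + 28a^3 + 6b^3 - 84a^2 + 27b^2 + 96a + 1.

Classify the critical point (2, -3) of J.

The mixed partial ∂²J/∂a∂b is 0, so the Hessian at any point is diag(J_aa, J_bb) = diag(12(-3a^2 + 14a - 14), 18(2b + 3)).
At (2, -3): H = diag(24, -54).
The eigenvalues have opposite signs, so H is indefinite: a saddle point.

saddle point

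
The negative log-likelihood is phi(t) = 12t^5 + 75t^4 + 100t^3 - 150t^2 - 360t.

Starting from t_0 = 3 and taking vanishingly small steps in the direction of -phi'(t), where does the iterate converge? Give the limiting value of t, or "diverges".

1

phi'(t) = 60(t - 1)(t + 1)(t + 2)(t + 3), so phi'(3) = 14400.
Gradient descent moves in the -phi' direction, i.e. t is decreasing.
The nearest critical point in that direction is t = 1, where phi'' = 1440 > 0 (a local minimum). The iterate converges there.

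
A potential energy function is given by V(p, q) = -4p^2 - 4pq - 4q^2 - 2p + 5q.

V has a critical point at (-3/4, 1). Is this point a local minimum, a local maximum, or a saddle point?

local maximum

The Hessian of V is constant: H = [[-8, -4], [-4, -8]].
det(H) = (-8)·(-8) − (-4)² = 48.
det(H) > 0 and tr(H) = -16 < 0, so H is negative definite and the point is a local maximum.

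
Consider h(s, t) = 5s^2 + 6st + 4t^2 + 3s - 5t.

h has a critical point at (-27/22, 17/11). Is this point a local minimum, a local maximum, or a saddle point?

local minimum

The Hessian of h is constant: H = [[10, 6], [6, 8]].
det(H) = 10·8 − 6² = 44.
det(H) > 0 and tr(H) = 18 > 0, so H is positive definite and the point is a local minimum.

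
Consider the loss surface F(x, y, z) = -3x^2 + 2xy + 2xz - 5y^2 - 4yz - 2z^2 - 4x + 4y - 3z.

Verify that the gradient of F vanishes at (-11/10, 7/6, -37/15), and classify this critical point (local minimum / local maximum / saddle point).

∇F = (-6x + 2y + 2z - 4, 2x - 10y - 4z + 4, 2x - 4y - 4z - 3); substituting (-11/10, 7/6, -37/15) gives ∇F = (0, 0, 0), so (-11/10, 7/6, -37/15) is indeed a critical point.
The Hessian is constant: H = [[-6, 2, 2], [2, -10, -4], [2, -4, -4]].
Leading principal minors: Δ₁ = -6, Δ₂ = 56, Δ₃ = -120.
The minors alternate sign starting negative (−, +, −), so H is negative definite: a local maximum.

local maximum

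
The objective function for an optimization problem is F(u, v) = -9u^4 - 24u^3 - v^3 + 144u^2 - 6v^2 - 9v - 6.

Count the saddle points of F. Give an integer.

3

F separates as a function of u plus a function of v, so ∇F=0 decouples.
∂F/∂u = -36u(u - 2)(u + 4) = 0 at u ∈ {-4, 0, 2}; ∂F/∂v = -3(v + 1)(v + 3) = 0 at v ∈ {-3, -1}.
The Hessian is diagonal: diag(F_uu, F_vv). Second derivatives: F_uu(-4)=-864, F_uu(0)=288, F_uu(2)=-432; F_vv(-3)=6, F_vv(-1)=-6.
Saddle points occur where the two diagonal entries have opposite signs: (-4, -3), (0, -1), (2, -3). Count: 3.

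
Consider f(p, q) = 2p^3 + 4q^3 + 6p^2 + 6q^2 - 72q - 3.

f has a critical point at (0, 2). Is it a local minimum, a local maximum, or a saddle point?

local minimum

The mixed partial ∂²f/∂p∂q is 0, so the Hessian at any point is diag(f_pp, f_qq) = diag(12(p + 1), 12(2q + 1)).
At (0, 2): H = diag(12, 60).
Both eigenvalues are positive, so H is positive definite: a local minimum.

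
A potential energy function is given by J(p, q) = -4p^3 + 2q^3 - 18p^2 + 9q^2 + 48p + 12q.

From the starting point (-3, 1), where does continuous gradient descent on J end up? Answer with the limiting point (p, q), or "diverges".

(-4, -1)

J is separable, so gradient descent decouples: p follows -∂J/∂p, q follows -∂J/∂q.
∂J/∂p = -12(p - 1)(p + 4); at p=-3 this is 48, so p decreases.
∂J/∂q = 6(q + 1)(q + 2); at q=1 this is 36, so q decreases.
p converges to its nearest critical value -4 (a local min of the p-part); q converges to -1. The iterate converges to (-4, -1).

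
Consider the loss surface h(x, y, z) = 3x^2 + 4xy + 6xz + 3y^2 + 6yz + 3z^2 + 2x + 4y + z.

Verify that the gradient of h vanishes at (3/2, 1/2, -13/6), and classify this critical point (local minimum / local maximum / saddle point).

∇h = (6x + 4y + 6z + 2, 4x + 6y + 6z + 4, 6x + 6y + 6z + 1); substituting (3/2, 1/2, -13/6) gives ∇h = (0, 0, 0), so (3/2, 1/2, -13/6) is indeed a critical point.
The Hessian is constant: H = [[6, 4, 6], [4, 6, 6], [6, 6, 6]].
Leading principal minors: Δ₁ = 6, Δ₂ = 20, Δ₃ = -24.
The minors fit neither the all-positive nor the alternating-sign pattern, so H is indefinite: a saddle point.

saddle point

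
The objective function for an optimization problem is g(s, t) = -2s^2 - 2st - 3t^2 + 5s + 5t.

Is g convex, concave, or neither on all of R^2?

concave

g is quadratic, so its Hessian is the constant matrix H = [[-4, -2], [-2, -6]].
det(H) = 20, tr(H) = -10.
det(H) > 0 and tr(H) < 0, so H is negative definite everywhere: concave.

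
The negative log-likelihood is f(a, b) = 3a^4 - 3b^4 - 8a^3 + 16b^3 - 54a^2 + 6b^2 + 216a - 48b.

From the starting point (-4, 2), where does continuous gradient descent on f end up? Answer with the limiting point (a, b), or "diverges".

f is separable, so gradient descent decouples: a follows -∂f/∂a, b follows -∂f/∂b.
∂f/∂a = 12(a - 3)(a - 2)(a + 3); at a=-4 this is -504, so a increases.
∂f/∂b = -12(b - 4)(b - 1)(b + 1); at b=2 this is 72, so b decreases.
a converges to its nearest critical value -3 (a local min of the a-part); b converges to 1. The iterate converges to (-3, 1).

(-3, 1)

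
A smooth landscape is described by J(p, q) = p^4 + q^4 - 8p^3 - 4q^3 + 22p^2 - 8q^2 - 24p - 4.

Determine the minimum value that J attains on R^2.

J(p,q) separates as A(p) + B(q) − 4, so its minimum is min A + min B − 4.
A'(p) = 4(p - 3)(p - 2)(p - 1) vanishes at p ∈ {1, 2, 3}; B'(q) = 4q(q - 4)(q + 1) vanishes at q ∈ {-1, 0, 4}.
Local minima of A (where A''>0): A(1)=-9, A(3)=-9. Local minima of B: B(-1)=-3, B(4)=-128.
So the global minimum of J is A(1) + B(4) − 4 = -9 − 128 − 4 = -141, attained at (1, 4).

-141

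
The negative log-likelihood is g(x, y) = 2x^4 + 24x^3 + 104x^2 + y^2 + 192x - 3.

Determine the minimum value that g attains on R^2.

g(x,y) separates as P(x) + Q(y) − 3, so its minimum is min P + min Q − 3.
P'(x) = 8(x + 2)(x + 3)(x + 4) vanishes at x ∈ {-4, -3, -2}; Q'(y) = 2y vanishes at y ∈ {0}.
Local minima of P (where P''>0): P(-4)=-128, P(-2)=-128. Local minima of Q: Q(0)=0.
So the global minimum of g is P(-4) + Q(0) − 3 = -128 + 0 − 3 = -131, attained at (-4, 0).

-131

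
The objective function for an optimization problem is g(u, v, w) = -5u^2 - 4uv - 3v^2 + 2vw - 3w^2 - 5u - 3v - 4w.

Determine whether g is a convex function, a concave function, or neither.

g is quadratic, so its Hessian is the constant matrix H = [[-10, -4, 0], [-4, -6, 2], [0, 2, -6]].
Leading principal minors: -10, 44, -224.
Signs alternate −, +, − ⇒ H ≺ 0 ⇒ concave.

concave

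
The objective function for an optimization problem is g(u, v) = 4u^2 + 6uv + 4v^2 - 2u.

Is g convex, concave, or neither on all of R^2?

convex

g is quadratic, so its Hessian is the constant matrix H = [[8, 6], [6, 8]].
det(H) = 28, tr(H) = 16.
det(H) > 0 and tr(H) > 0, so H is positive definite everywhere: convex.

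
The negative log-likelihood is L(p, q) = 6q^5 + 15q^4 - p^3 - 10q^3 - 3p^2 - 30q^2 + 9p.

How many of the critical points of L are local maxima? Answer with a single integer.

L separates as a function of p plus a function of q, so ∇L=0 decouples.
∂L/∂p = -3(p - 1)(p + 3) = 0 at p ∈ {-3, 1}; ∂L/∂q = 30q(q - 1)(q + 1)(q + 2) = 0 at q ∈ {-2, -1, 0, 1}.
The Hessian is diagonal: diag(L_pp, L_qq). Second derivatives: L_pp(-3)=12, L_pp(1)=-12; L_qq(-2)=-180, L_qq(-1)=60, L_qq(0)=-60, L_qq(1)=180.
Local maxima occur where both diagonal entries negative: (1, -2), (1, 0). Count: 2.

2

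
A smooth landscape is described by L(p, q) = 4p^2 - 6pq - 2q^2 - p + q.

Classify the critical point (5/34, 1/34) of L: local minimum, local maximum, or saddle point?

The Hessian of L is constant: H = [[8, -6], [-6, -4]].
det(H) = 8·(-4) − (-6)² = -68.
Since det(H) < 0, H is indefinite and the critical point is a saddle point.

saddle point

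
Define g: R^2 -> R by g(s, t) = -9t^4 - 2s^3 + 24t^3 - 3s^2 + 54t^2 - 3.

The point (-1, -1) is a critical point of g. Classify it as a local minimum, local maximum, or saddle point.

saddle point

The mixed partial ∂²g/∂s∂t is 0, so the Hessian at any point is diag(g_ss, g_tt) = diag(-6(2s + 1), 36(-3t^2 + 4t + 3)).
At (-1, -1): H = diag(6, -144).
The eigenvalues have opposite signs, so H is indefinite: a saddle point.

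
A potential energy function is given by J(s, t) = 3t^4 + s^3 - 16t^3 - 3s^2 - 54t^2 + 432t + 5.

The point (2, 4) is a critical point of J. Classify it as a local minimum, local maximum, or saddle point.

local minimum

The mixed partial ∂²J/∂s∂t is 0, so the Hessian at any point is diag(J_ss, J_tt) = diag(6(s - 1), 12(3t^2 - 8t - 9)).
At (2, 4): H = diag(6, 84).
Both eigenvalues are positive, so H is positive definite: a local minimum.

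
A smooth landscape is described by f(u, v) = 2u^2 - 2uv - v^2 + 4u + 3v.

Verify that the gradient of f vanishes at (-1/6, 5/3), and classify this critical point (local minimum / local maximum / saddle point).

∇f = (4u - 2v + 4, -2u - 2v + 3); substituting (-1/6, 5/3) gives ∇f = (0, 0), so (-1/6, 5/3) is indeed a critical point.
The Hessian of f is constant: H = [[4, -2], [-2, -2]].
det(H) = 4·(-2) − (-2)² = -12.
Since det(H) < 0, H is indefinite and the critical point is a saddle point.

saddle point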